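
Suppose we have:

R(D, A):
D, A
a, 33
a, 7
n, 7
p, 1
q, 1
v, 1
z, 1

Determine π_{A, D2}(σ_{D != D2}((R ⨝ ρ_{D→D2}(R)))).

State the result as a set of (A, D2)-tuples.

ρ[D→D2]: schema becomes (D2, A); tuples unchanged.
Natural join on A: {(a, 33, a), (a, 7, a), (a, 7, n), (n, 7, a), (n, 7, n), (p, 1, p), (p, 1, q), (p, 1, v), (p, 1, z), (q, 1, p), (q, 1, q), (q, 1, v), (q, 1, z), (v, 1, p), (v, 1, q), (v, 1, v), (v, 1, z), (z, 1, p), (z, 1, q), (z, 1, v), (z, 1, z)}
Apply σ_{D != D2}; surviving tuples: {(a, 7, n), (n, 7, a), (p, 1, q), (p, 1, v), (p, 1, z), (q, 1, p), (q, 1, v), (q, 1, z), (v, 1, p), (v, 1, q), (v, 1, z), (z, 1, p), (z, 1, q), (z, 1, v)}
π_{A, D2} gives {(1, p), (1, q), (1, v), (1, z), (7, a), (7, n)} (8 duplicate(s) eliminated).

{(1, p), (1, q), (1, v), (1, z), (7, a), (7, n)}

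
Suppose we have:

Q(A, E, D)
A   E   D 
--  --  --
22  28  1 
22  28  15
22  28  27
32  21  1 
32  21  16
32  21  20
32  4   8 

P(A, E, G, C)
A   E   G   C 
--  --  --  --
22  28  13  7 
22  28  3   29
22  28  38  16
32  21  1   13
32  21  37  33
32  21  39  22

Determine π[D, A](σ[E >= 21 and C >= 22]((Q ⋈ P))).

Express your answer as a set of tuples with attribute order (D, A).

{(1, 22), (1, 32), (15, 22), (16, 32), (20, 32), (27, 22)}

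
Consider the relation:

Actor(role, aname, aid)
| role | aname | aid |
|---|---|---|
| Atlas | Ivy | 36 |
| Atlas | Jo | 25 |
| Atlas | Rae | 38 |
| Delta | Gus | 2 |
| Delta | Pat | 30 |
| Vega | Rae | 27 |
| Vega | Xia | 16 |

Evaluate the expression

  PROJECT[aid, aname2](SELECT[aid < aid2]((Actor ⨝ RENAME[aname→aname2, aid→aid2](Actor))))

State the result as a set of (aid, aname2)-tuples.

{(16, Rae), (2, Pat), (25, Ivy), (25, Rae), (36, Rae)}

ρ[aname→aname2, aid→aid2]: schema becomes (role, aname2, aid2); tuples unchanged.
Actor ⋈ RENAME[aname→aname2, aid→aid2](Actor) (natural join on role): {(Atlas, Ivy, 36, Ivy, 36), (Atlas, Ivy, 36, Jo, 25), (Atlas, Ivy, 36, Rae, 38), (Atlas, Jo, 25, Ivy, 36), (Atlas, Jo, 25, Jo, 25), (Atlas, Jo, 25, Rae, 38), (Atlas, Rae, 38, Ivy, 36), (Atlas, Rae, 38, Jo, 25), (Atlas, Rae, 38, Rae, 38), (Delta, Gus, 2, Gus, 2), (Delta, Gus, 2, Pat, 30), (Delta, Pat, 30, Gus, 2), (Delta, Pat, 30, Pat, 30), (Vega, Rae, 27, Rae, 27), (Vega, Rae, 27, Xia, 16), (Vega, Xia, 16, Rae, 27), (Vega, Xia, 16, Xia, 16)}
σ[aid < aid2]: keep tuples satisfying aid < aid2 → {(Atlas, Ivy, 36, Rae, 38), (Atlas, Jo, 25, Ivy, 36), (Atlas, Jo, 25, Rae, 38), (Delta, Gus, 2, Pat, 30), (Vega, Xia, 16, Rae, 27)}
π[aid, aname2]: project onto (aid, aname2) → {(16, Rae), (2, Pat), (25, Ivy), (25, Rae), (36, Rae)}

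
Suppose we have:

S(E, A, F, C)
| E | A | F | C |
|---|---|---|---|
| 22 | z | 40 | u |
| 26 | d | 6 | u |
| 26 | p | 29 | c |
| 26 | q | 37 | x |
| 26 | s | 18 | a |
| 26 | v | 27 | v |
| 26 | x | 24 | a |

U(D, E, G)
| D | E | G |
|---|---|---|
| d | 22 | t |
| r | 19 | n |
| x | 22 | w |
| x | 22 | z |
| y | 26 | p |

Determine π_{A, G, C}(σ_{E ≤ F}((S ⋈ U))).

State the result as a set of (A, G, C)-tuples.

Natural join on E: {(22, z, 40, u, d, t), (22, z, 40, u, x, w), (22, z, 40, u, x, z), (26, d, 6, u, y, p), (26, p, 29, c, y, p), (26, q, 37, x, y, p), (26, s, 18, a, y, p), (26, v, 27, v, y, p), (26, x, 24, a, y, p)}
σ[E ≤ F]: keep tuples satisfying E ≤ F → {(22, z, 40, u, d, t), (22, z, 40, u, x, w), (22, z, 40, u, x, z), (26, p, 29, c, y, p), (26, q, 37, x, y, p), (26, v, 27, v, y, p)}
π_{A, G, C} gives {(p, p, c), (q, p, x), (v, p, v), (z, t, u), (z, w, u), (z, z, u)}.

{(p, p, c), (q, p, x), (v, p, v), (z, t, u), (z, w, u), (z, z, u)}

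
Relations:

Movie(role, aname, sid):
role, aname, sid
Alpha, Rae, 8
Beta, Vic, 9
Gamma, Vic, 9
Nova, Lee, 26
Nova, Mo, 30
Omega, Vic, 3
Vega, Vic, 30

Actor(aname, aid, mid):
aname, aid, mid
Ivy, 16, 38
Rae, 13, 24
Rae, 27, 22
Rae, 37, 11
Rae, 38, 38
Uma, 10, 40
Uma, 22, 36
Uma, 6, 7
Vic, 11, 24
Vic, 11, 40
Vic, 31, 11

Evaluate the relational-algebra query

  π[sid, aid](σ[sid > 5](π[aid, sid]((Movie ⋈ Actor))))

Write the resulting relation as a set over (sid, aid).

{(30, 11), (30, 31), (8, 13), (8, 27), (8, 37), (8, 38), (9, 11), (9, 31)}

Joining Movie and Actor on aname yields {(Alpha, Rae, 8, 13, 24), (Alpha, Rae, 8, 27, 22), (Alpha, Rae, 8, 37, 11), (Alpha, Rae, 8, 38, 38), (Beta, Vic, 9, 11, 24), (Beta, Vic, 9, 11, 40), (Beta, Vic, 9, 31, 11), (Gamma, Vic, 9, 11, 24), (Gamma, Vic, 9, 11, 40), (Gamma, Vic, 9, 31, 11), (Omega, Vic, 3, 11, 24), (Omega, Vic, 3, 11, 40), (Omega, Vic, 3, 31, 11), (Vega, Vic, 30, 11, 24), (Vega, Vic, 30, 11, 40), (Vega, Vic, 30, 31, 11)}.
π_{aid, sid} gives {(11, 3), (11, 30), (11, 9), (13, 8), (27, 8), (31, 3), (31, 30), (31, 9), (37, 8), (38, 8)} (6 duplicate(s) eliminated).
Filtering on sid > 5 leaves {(11, 30), (11, 9), (13, 8), (27, 8), (31, 30), (31, 9), (37, 8), (38, 8)}.
π_{sid, aid} gives {(30, 11), (30, 31), (8, 13), (8, 27), (8, 37), (8, 38), (9, 11), (9, 31)}.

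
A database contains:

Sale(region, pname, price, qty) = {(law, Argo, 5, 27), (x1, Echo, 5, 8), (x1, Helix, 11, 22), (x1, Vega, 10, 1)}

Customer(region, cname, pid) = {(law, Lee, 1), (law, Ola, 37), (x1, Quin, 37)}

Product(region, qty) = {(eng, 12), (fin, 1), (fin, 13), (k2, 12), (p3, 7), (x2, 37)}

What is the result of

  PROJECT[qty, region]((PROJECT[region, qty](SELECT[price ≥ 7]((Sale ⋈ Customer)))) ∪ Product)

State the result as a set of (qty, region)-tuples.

{(1, fin), (1, x1), (12, eng), (12, k2), (13, fin), (22, x1), (37, x2), (7, p3)}

Joining Sale and Customer on region yields {(law, Argo, 5, 27, Lee, 1), (law, Argo, 5, 27, Ola, 37), (x1, Echo, 5, 8, Quin, 37), (x1, Helix, 11, 22, Quin, 37), (x1, Vega, 10, 1, Quin, 37)}.
Apply σ_{price ≥ 7}; surviving tuples: {(x1, Helix, 11, 22, Quin, 37), (x1, Vega, 10, 1, Quin, 37)}
π[region, qty]: project onto (region, qty) → {(x1, 1), (x1, 22)}
Set union of the two operands is {(eng, 12), (fin, 1), (fin, 13), (k2, 12), (p3, 7), (x1, 1), (x1, 22), (x2, 37)}.
π[qty, region]: project onto (qty, region) → {(1, fin), (1, x1), (12, eng), (12, k2), (13, fin), (22, x1), (37, x2), (7, p3)}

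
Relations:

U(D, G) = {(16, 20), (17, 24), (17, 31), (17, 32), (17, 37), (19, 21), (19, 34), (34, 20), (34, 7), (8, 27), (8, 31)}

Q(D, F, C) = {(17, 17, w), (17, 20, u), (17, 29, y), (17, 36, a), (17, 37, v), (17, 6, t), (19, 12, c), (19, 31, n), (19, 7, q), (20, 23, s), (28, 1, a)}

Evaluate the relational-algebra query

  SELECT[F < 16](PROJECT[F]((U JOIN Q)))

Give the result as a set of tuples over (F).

{12, 6, 7}

Joining U and Q on D yields {(17, 24, 17, w), (17, 24, 20, u), (17, 24, 29, y), (17, 24, 36, a), (17, 24, 37, v), (17, 24, 6, t), (17, 31, 17, w), (17, 31, 20, u), (17, 31, 29, y), (17, 31, 36, a), (17, 31, 37, v), (17, 31, 6, t), (17, 32, 17, w), (17, 32, 20, u), (17, 32, 29, y), (17, 32, 36, a), (17, 32, 37, v), (17, 32, 6, t), (17, 37, 17, w), (17, 37, 20, u), (17, 37, 29, y), (17, 37, 36, a), (17, 37, 37, v), (17, 37, 6, t), (19, 21, 12, c), (19, 21, 31, n), (19, 21, 7, q), (19, 34, 12, c), (19, 34, 31, n), (19, 34, 7, q)}.
π[F]: project onto (F) (21 duplicate(s) eliminated) → {12, 17, 20, 29, 31, 36, 37, 6, 7}
σ[F < 16]: keep tuples satisfying F < 16 → {12, 6, 7}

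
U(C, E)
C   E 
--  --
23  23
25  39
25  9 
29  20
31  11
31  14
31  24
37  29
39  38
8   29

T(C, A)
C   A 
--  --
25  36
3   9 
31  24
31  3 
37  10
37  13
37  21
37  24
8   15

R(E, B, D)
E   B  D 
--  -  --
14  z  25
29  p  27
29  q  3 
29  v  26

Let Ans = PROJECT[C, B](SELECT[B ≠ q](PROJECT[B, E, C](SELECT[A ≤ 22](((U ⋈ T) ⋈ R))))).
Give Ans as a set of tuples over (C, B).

{(31, z), (37, p), (37, v), (8, p), (8, v)}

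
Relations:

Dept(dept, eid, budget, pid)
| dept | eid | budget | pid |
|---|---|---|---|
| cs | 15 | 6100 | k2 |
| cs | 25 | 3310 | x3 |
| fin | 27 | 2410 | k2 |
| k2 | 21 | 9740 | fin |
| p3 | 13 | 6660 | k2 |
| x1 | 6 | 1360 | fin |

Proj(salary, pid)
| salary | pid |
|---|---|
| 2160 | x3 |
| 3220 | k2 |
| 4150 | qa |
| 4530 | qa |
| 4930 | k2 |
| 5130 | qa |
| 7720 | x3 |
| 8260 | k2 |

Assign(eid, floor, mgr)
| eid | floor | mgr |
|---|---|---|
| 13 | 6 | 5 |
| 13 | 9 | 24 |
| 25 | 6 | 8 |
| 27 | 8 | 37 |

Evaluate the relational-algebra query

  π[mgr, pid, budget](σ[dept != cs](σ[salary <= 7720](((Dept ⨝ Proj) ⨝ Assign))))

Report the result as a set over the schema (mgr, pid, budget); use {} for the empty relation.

{(24, k2, 6660), (37, k2, 2410), (5, k2, 6660)}

Joining Dept and Proj on pid yields {(cs, 15, 6100, k2, 3220), (cs, 15, 6100, k2, 4930), (cs, 15, 6100, k2, 8260), (cs, 25, 3310, x3, 2160), (cs, 25, 3310, x3, 7720), (fin, 27, 2410, k2, 3220), (fin, 27, 2410, k2, 4930), (fin, 27, 2410, k2, 8260), (p3, 13, 6660, k2, 3220), (p3, 13, 6660, k2, 4930), (p3, 13, 6660, k2, 8260)}.
Joining (Dept ⨝ Proj) and Assign on eid yields {(cs, 25, 3310, x3, 2160, 6, 8), (cs, 25, 3310, x3, 7720, 6, 8), (fin, 27, 2410, k2, 3220, 8, 37), (fin, 27, 2410, k2, 4930, 8, 37), (fin, 27, 2410, k2, 8260, 8, 37), (p3, 13, 6660, k2, 3220, 6, 5), (p3, 13, 6660, k2, 3220, 9, 24), (p3, 13, 6660, k2, 4930, 6, 5), (p3, 13, 6660, k2, 4930, 9, 24), (p3, 13, 6660, k2, 8260, 6, 5), (p3, 13, 6660, k2, 8260, 9, 24)}.
Apply σ_{salary <= 7720}; surviving tuples: {(cs, 25, 3310, x3, 2160, 6, 8), (cs, 25, 3310, x3, 7720, 6, 8), (fin, 27, 2410, k2, 3220, 8, 37), (fin, 27, 2410, k2, 4930, 8, 37), (p3, 13, 6660, k2, 3220, 6, 5), (p3, 13, 6660, k2, 3220, 9, 24), (p3, 13, 6660, k2, 4930, 6, 5), (p3, 13, 6660, k2, 4930, 9, 24)}
Apply σ_{dept != cs}; surviving tuples: {(fin, 27, 2410, k2, 3220, 8, 37), (fin, 27, 2410, k2, 4930, 8, 37), (p3, 13, 6660, k2, 3220, 6, 5), (p3, 13, 6660, k2, 3220, 9, 24), (p3, 13, 6660, k2, 4930, 6, 5), (p3, 13, 6660, k2, 4930, 9, 24)}
π[mgr, pid, budget]: project onto (mgr, pid, budget) (3 duplicate(s) eliminated) → {(24, k2, 6660), (37, k2, 2410), (5, k2, 6660)}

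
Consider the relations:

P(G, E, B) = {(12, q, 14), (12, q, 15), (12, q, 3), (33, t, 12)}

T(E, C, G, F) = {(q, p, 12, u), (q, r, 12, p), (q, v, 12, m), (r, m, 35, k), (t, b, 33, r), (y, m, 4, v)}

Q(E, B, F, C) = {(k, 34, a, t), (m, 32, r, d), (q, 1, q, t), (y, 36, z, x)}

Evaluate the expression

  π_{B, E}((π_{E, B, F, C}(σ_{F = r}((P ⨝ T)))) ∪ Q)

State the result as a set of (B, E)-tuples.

{(1, q), (12, t), (32, m), (34, k), (36, y)}

P ⋈ T (natural join on G, E): {(12, q, 14, p, u), (12, q, 14, r, p), (12, q, 14, v, m), (12, q, 15, p, u), (12, q, 15, r, p), (12, q, 15, v, m), (12, q, 3, p, u), (12, q, 3, r, p), (12, q, 3, v, m), (33, t, 12, b, r)}
Filtering on F = r leaves {(33, t, 12, b, r)}.
Projecting to E, B, F, C: {(t, 12, r, b)}
Set union of the two operands is {(k, 34, a, t), (m, 32, r, d), (q, 1, q, t), (t, 12, r, b), (y, 36, z, x)}.
Projecting to B, E: {(1, q), (12, t), (32, m), (34, k), (36, y)}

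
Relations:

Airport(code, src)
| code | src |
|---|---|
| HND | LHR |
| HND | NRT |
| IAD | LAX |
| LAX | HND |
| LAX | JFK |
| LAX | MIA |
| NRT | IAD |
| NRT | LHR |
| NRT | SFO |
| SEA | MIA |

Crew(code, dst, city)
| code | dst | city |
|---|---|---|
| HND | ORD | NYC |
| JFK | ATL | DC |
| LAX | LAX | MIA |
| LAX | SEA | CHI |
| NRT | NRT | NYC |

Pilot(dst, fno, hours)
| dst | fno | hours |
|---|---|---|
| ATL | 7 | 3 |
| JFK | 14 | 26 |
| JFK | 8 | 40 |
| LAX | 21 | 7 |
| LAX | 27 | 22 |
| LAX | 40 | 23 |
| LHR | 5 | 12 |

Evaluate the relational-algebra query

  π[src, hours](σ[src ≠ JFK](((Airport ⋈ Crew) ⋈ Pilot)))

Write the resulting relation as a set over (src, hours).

Natural join on code: {(HND, LHR, ORD, NYC), (HND, NRT, ORD, NYC), (LAX, HND, LAX, MIA), (LAX, HND, SEA, CHI), (LAX, JFK, LAX, MIA), (LAX, JFK, SEA, CHI), (LAX, MIA, LAX, MIA), (LAX, MIA, SEA, CHI), (NRT, IAD, NRT, NYC), (NRT, LHR, NRT, NYC), (NRT, SFO, NRT, NYC)}
Natural join on dst: {(LAX, HND, LAX, MIA, 21, 7), (LAX, HND, LAX, MIA, 27, 22), (LAX, HND, LAX, MIA, 40, 23), (LAX, JFK, LAX, MIA, 21, 7), (LAX, JFK, LAX, MIA, 27, 22), (LAX, JFK, LAX, MIA, 40, 23), (LAX, MIA, LAX, MIA, 21, 7), (LAX, MIA, LAX, MIA, 27, 22), (LAX, MIA, LAX, MIA, 40, 23)}
Filtering on src ≠ JFK leaves {(LAX, HND, LAX, MIA, 21, 7), (LAX, HND, LAX, MIA, 27, 22), (LAX, HND, LAX, MIA, 40, 23), (LAX, MIA, LAX, MIA, 21, 7), (LAX, MIA, LAX, MIA, 27, 22), (LAX, MIA, LAX, MIA, 40, 23)}.
π[src, hours]: project onto (src, hours) → {(HND, 22), (HND, 23), (HND, 7), (MIA, 22), (MIA, 23), (MIA, 7)}

{(HND, 22), (HND, 23), (HND, 7), (MIA, 22), (MIA, 23), (MIA, 7)}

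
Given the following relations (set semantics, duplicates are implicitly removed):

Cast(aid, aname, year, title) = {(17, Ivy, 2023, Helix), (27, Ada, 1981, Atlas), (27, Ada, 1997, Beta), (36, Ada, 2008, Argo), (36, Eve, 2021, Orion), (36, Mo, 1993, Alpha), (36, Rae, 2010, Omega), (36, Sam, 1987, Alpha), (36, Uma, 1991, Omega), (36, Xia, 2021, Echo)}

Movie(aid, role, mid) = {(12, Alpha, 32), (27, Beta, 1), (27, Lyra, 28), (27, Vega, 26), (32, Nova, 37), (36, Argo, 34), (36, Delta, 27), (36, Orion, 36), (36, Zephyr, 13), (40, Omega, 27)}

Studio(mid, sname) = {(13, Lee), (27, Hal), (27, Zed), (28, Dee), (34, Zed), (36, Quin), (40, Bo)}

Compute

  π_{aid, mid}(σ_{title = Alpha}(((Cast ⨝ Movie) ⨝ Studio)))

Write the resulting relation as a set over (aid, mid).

Joining Cast and Movie on aid yields {(27, Ada, 1981, Atlas, Beta, 1), (27, Ada, 1981, Atlas, Lyra, 28), (27, Ada, 1981, Atlas, Vega, 26), (27, Ada, 1997, Beta, Beta, 1), (27, Ada, 1997, Beta, Lyra, 28), (27, Ada, 1997, Beta, Vega, 26), (36, Ada, 2008, Argo, Argo, 34), (36, Ada, 2008, Argo, Delta, 27), (36, Ada, 2008, Argo, Orion, 36), (36, Ada, 2008, Argo, Zephyr, 13), (36, Eve, 2021, Orion, Argo, 34), (36, Eve, 2021, Orion, Delta, 27), (36, Eve, 2021, Orion, Orion, 36), (36, Eve, 2021, Orion, Zephyr, 13), (36, Mo, 1993, Alpha, Argo, 34), (36, Mo, 1993, Alpha, Delta, 27), (36, Mo, 1993, Alpha, Orion, 36), (36, Mo, 1993, Alpha, Zephyr, 13), (36, Rae, 2010, Omega, Argo, 34), (36, Rae, 2010, Omega, Delta, 27), (36, Rae, 2010, Omega, Orion, 36), (36, Rae, 2010, Omega, Zephyr, 13), (36, Sam, 1987, Alpha, Argo, 34), (36, Sam, 1987, Alpha, Delta, 27), (36, Sam, 1987, Alpha, Orion, 36), (36, Sam, 1987, Alpha, Zephyr, 13), (36, Uma, 1991, Omega, Argo, 34), (36, Uma, 1991, Omega, Delta, 27), (36, Uma, 1991, Omega, Orion, 36), (36, Uma, 1991, Omega, Zephyr, 13), (36, Xia, 2021, Echo, Argo, 34), (36, Xia, 2021, Echo, Delta, 27), (36, Xia, 2021, Echo, Orion, 36), (36, Xia, 2021, Echo, Zephyr, 13)}.
Joining (Cast ⨝ Movie) and Studio on mid yields {(27, Ada, 1981, Atlas, Lyra, 28, Dee), (27, Ada, 1997, Beta, Lyra, 28, Dee), (36, Ada, 2008, Argo, Argo, 34, Zed), (36, Ada, 2008, Argo, Delta, 27, Hal), (36, Ada, 2008, Argo, Delta, 27, Zed), (36, Ada, 2008, Argo, Orion, 36, Quin), (36, Ada, 2008, Argo, Zephyr, 13, Lee), (36, Eve, 2021, Orion, Argo, 34, Zed), (36, Eve, 2021, Orion, Delta, 27, Hal), (36, Eve, 2021, Orion, Delta, 27, Zed), (36, Eve, 2021, Orion, Orion, 36, Quin), (36, Eve, 2021, Orion, Zephyr, 13, Lee), (36, Mo, 1993, Alpha, Argo, 34, Zed), (36, Mo, 1993, Alpha, Delta, 27, Hal), (36, Mo, 1993, Alpha, Delta, 27, Zed), (36, Mo, 1993, Alpha, Orion, 36, Quin), (36, Mo, 1993, Alpha, Zephyr, 13, Lee), (36, Rae, 2010, Omega, Argo, 34, Zed), (36, Rae, 2010, Omega, Delta, 27, Hal), (36, Rae, 2010, Omega, Delta, 27, Zed), (36, Rae, 2010, Omega, Orion, 36, Quin), (36, Rae, 2010, Omega, Zephyr, 13, Lee), (36, Sam, 1987, Alpha, Argo, 34, Zed), (36, Sam, 1987, Alpha, Delta, 27, Hal), (36, Sam, 1987, Alpha, Delta, 27, Zed), (36, Sam, 1987, Alpha, Orion, 36, Quin), (36, Sam, 1987, Alpha, Zephyr, 13, Lee), (36, Uma, 1991, Omega, Argo, 34, Zed), (36, Uma, 1991, Omega, Delta, 27, Hal), (36, Uma, 1991, Omega, Delta, 27, Zed), (36, Uma, 1991, Omega, Orion, 36, Quin), (36, Uma, 1991, Omega, Zephyr, 13, Lee), (36, Xia, 2021, Echo, Argo, 34, Zed), (36, Xia, 2021, Echo, Delta, 27, Hal), (36, Xia, 2021, Echo, Delta, 27, Zed), (36, Xia, 2021, Echo, Orion, 36, Quin), (36, Xia, 2021, Echo, Zephyr, 13, Lee)}.
Selection title = Alpha: {(36, Mo, 1993, Alpha, Argo, 34, Zed), (36, Mo, 1993, Alpha, Delta, 27, Hal), (36, Mo, 1993, Alpha, Delta, 27, Zed), (36, Mo, 1993, Alpha, Orion, 36, Quin), (36, Mo, 1993, Alpha, Zephyr, 13, Lee), (36, Sam, 1987, Alpha, Argo, 34, Zed), (36, Sam, 1987, Alpha, Delta, 27, Hal), (36, Sam, 1987, Alpha, Delta, 27, Zed), (36, Sam, 1987, Alpha, Orion, 36, Quin), (36, Sam, 1987, Alpha, Zephyr, 13, Lee)}
π_{aid, mid} gives {(36, 13), (36, 27), (36, 34), (36, 36)} (6 duplicate(s) eliminated).

{(36, 13), (36, 27), (36, 34), (36, 36)}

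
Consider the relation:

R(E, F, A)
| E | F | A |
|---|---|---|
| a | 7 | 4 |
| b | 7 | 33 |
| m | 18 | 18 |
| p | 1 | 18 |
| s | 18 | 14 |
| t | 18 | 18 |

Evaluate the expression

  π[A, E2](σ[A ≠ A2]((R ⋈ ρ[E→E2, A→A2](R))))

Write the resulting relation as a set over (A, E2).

ρ[E→E2, A→A2]: schema becomes (E2, F, A2); tuples unchanged.
R ⋈ ρ[E→E2, A→A2](R) (natural join on F): {(a, 7, 4, a, 4), (a, 7, 4, b, 33), (b, 7, 33, a, 4), (b, 7, 33, b, 33), (m, 18, 18, m, 18), (m, 18, 18, s, 14), (m, 18, 18, t, 18), (p, 1, 18, p, 18), (s, 18, 14, m, 18), (s, 18, 14, s, 14), (s, 18, 14, t, 18), (t, 18, 18, m, 18), (t, 18, 18, s, 14), (t, 18, 18, t, 18)}
Apply σ_{A ≠ A2}; surviving tuples: {(a, 7, 4, b, 33), (b, 7, 33, a, 4), (m, 18, 18, s, 14), (s, 18, 14, m, 18), (s, 18, 14, t, 18), (t, 18, 18, s, 14)}
π_{A, E2} gives {(14, m), (14, t), (18, s), (33, a), (4, b)} (1 duplicate(s) eliminated).

{(14, m), (14, t), (18, s), (33, a), (4, b)}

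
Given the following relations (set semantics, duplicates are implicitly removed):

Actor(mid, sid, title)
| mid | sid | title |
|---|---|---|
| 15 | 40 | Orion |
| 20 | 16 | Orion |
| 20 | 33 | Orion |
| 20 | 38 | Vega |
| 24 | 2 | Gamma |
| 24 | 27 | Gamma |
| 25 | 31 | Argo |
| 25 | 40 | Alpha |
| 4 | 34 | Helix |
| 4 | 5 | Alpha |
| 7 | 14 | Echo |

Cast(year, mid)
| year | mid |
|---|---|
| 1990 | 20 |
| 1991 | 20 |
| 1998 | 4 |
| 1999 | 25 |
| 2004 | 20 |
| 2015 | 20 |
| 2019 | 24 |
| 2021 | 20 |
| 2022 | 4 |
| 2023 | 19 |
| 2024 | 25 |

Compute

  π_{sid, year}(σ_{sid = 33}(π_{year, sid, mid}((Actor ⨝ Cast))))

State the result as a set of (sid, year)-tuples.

{(33, 1990), (33, 1991), (33, 2004), (33, 2015), (33, 2021)}

Natural join on mid: {(20, 16, Orion, 1990), (20, 16, Orion, 1991), (20, 16, Orion, 2004), (20, 16, Orion, 2015), (20, 16, Orion, 2021), (20, 33, Orion, 1990), (20, 33, Orion, 1991), (20, 33, Orion, 2004), (20, 33, Orion, 2015), (20, 33, Orion, 2021), (20, 38, Vega, 1990), (20, 38, Vega, 1991), (20, 38, Vega, 2004), (20, 38, Vega, 2015), (20, 38, Vega, 2021), (24, 2, Gamma, 2019), (24, 27, Gamma, 2019), (25, 31, Argo, 1999), (25, 31, Argo, 2024), (25, 40, Alpha, 1999), (25, 40, Alpha, 2024), (4, 34, Helix, 1998), (4, 34, Helix, 2022), (4, 5, Alpha, 1998), (4, 5, Alpha, 2022)}
π_{year, sid, mid} gives {(1990, 16, 20), (1990, 33, 20), (1990, 38, 20), (1991, 16, 20), (1991, 33, 20), (1991, 38, 20), (1998, 34, 4), (1998, 5, 4), (1999, 31, 25), (1999, 40, 25), (2004, 16, 20), (2004, 33, 20), (2004, 38, 20), (2015, 16, 20), (2015, 33, 20), (2015, 38, 20), (2019, 2, 24), (2019, 27, 24), (2021, 16, 20), (2021, 33, 20), (2021, 38, 20), (2022, 34, 4), (2022, 5, 4), (2024, 31, 25), (2024, 40, 25)}.
Selection sid = 33: {(1990, 33, 20), (1991, 33, 20), (2004, 33, 20), (2015, 33, 20), (2021, 33, 20)}
π_{sid, year} gives {(33, 1990), (33, 1991), (33, 2004), (33, 2015), (33, 2021)}.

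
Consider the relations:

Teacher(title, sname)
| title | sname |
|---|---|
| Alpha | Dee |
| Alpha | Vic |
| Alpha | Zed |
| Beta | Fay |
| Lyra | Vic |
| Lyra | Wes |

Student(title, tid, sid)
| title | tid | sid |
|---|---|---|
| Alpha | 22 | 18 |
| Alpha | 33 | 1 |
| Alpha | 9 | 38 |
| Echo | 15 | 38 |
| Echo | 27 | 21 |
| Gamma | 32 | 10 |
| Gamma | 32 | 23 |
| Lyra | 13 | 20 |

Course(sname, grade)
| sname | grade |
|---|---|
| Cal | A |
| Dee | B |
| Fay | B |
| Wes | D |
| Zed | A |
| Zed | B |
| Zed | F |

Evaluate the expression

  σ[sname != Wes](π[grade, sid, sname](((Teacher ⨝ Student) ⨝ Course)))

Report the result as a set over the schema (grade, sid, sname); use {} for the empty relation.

{(A, 1, Zed), (A, 18, Zed), (A, 38, Zed), (B, 1, Dee), (B, 1, Zed), (B, 18, Dee), (B, 18, Zed), (B, 38, Dee), (B, 38, Zed), (F, 1, Zed), (F, 18, Zed), (F, 38, Zed)}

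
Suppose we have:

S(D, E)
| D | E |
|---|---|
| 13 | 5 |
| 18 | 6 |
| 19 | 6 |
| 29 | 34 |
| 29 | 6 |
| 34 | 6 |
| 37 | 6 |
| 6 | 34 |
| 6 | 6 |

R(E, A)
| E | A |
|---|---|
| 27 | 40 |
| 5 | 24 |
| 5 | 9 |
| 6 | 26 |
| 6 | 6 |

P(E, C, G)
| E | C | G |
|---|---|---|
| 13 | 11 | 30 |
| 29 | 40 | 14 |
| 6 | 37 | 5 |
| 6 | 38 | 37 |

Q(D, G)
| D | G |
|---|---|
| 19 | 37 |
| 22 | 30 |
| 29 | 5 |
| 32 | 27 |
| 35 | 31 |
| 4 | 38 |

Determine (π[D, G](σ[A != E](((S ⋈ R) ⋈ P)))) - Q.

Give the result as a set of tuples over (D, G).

{(18, 37), (18, 5), (19, 5), (29, 37), (34, 37), (34, 5), (37, 37), (37, 5), (6, 37), (6, 5)}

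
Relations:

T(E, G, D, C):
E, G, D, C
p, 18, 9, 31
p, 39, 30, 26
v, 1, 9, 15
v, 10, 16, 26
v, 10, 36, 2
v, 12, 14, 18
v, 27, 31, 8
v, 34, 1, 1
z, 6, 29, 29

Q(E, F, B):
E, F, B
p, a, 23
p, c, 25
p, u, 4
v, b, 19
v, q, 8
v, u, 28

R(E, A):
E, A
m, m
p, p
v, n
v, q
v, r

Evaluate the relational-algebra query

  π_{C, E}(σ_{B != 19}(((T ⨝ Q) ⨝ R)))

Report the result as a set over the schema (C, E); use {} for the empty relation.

{(1, v), (15, v), (18, v), (2, v), (26, p), (26, v), (31, p), (8, v)}

Joining T and Q on E yields {(p, 18, 9, 31, a, 23), (p, 18, 9, 31, c, 25), (p, 18, 9, 31, u, 4), (p, 39, 30, 26, a, 23), (p, 39, 30, 26, c, 25), (p, 39, 30, 26, u, 4), (v, 1, 9, 15, b, 19), (v, 1, 9, 15, q, 8), (v, 1, 9, 15, u, 28), (v, 10, 16, 26, b, 19), (v, 10, 16, 26, q, 8), (v, 10, 16, 26, u, 28), (v, 10, 36, 2, b, 19), (v, 10, 36, 2, q, 8), (v, 10, 36, 2, u, 28), (v, 12, 14, 18, b, 19), (v, 12, 14, 18, q, 8), (v, 12, 14, 18, u, 28), (v, 27, 31, 8, b, 19), (v, 27, 31, 8, q, 8), (v, 27, 31, 8, u, 28), (v, 34, 1, 1, b, 19), (v, 34, 1, 1, q, 8), (v, 34, 1, 1, u, 28)}.
Joining (T ⨝ Q) and R on E yields {(p, 18, 9, 31, a, 23, p), (p, 18, 9, 31, c, 25, p), (p, 18, 9, 31, u, 4, p), (p, 39, 30, 26, a, 23, p), (p, 39, 30, 26, c, 25, p), (p, 39, 30, 26, u, 4, p), (v, 1, 9, 15, b, 19, n), (v, 1, 9, 15, b, 19, q), (v, 1, 9, 15, b, 19, r), (v, 1, 9, 15, q, 8, n), (v, 1, 9, 15, q, 8, q), (v, 1, 9, 15, q, 8, r), (v, 1, 9, 15, u, 28, n), (v, 1, 9, 15, u, 28, q), (v, 1, 9, 15, u, 28, r), (v, 10, 16, 26, b, 19, n), (v, 10, 16, 26, b, 19, q), (v, 10, 16, 26, b, 19, r), (v, 10, 16, 26, q, 8, n), (v, 10, 16, 26, q, 8, q), (v, 10, 16, 26, q, 8, r), (v, 10, 16, 26, u, 28, n), (v, 10, 16, 26, u, 28, q), (v, 10, 16, 26, u, 28, r), (v, 10, 36, 2, b, 19, n), (v, 10, 36, 2, b, 19, q), (v, 10, 36, 2, b, 19, r), (v, 10, 36, 2, q, 8, n), (v, 10, 36, 2, q, 8, q), (v, 10, 36, 2, q, 8, r), (v, 10, 36, 2, u, 28, n), (v, 10, 36, 2, u, 28, q), (v, 10, 36, 2, u, 28, r), (v, 12, 14, 18, b, 19, n), (v, 12, 14, 18, b, 19, q), (v, 12, 14, 18, b, 19, r), (v, 12, 14, 18, q, 8, n), (v, 12, 14, 18, q, 8, q), (v, 12, 14, 18, q, 8, r), (v, 12, 14, 18, u, 28, n), (v, 12, 14, 18, u, 28, q), (v, 12, 14, 18, u, 28, r), (v, 27, 31, 8, b, 19, n), (v, 27, 31, 8, b, 19, q), (v, 27, 31, 8, b, 19, r), (v, 27, 31, 8, q, 8, n), (v, 27, 31, 8, q, 8, q), (v, 27, 31, 8, q, 8, r), (v, 27, 31, 8, u, 28, n), (v, 27, 31, 8, u, 28, q), (v, 27, 31, 8, u, 28, r), (v, 34, 1, 1, b, 19, n), (v, 34, 1, 1, b, 19, q), (v, 34, 1, 1, b, 19, r), (v, 34, 1, 1, q, 8, n), (v, 34, 1, 1, q, 8, q), (v, 34, 1, 1, q, 8, r), (v, 34, 1, 1, u, 28, n), (v, 34, 1, 1, u, 28, q), (v, 34, 1, 1, u, 28, r)}.
Selection B != 19: {(p, 18, 9, 31, a, 23, p), (p, 18, 9, 31, c, 25, p), (p, 18, 9, 31, u, 4, p), (p, 39, 30, 26, a, 23, p), (p, 39, 30, 26, c, 25, p), (p, 39, 30, 26, u, 4, p), (v, 1, 9, 15, q, 8, n), (v, 1, 9, 15, q, 8, q), (v, 1, 9, 15, q, 8, r), (v, 1, 9, 15, u, 28, n), (v, 1, 9, 15, u, 28, q), (v, 1, 9, 15, u, 28, r), (v, 10, 16, 26, q, 8, n), (v, 10, 16, 26, q, 8, q), (v, 10, 16, 26, q, 8, r), (v, 10, 16, 26, u, 28, n), (v, 10, 16, 26, u, 28, q), (v, 10, 16, 26, u, 28, r), (v, 10, 36, 2, q, 8, n), (v, 10, 36, 2, q, 8, q), (v, 10, 36, 2, q, 8, r), (v, 10, 36, 2, u, 28, n), (v, 10, 36, 2, u, 28, q), (v, 10, 36, 2, u, 28, r), (v, 12, 14, 18, q, 8, n), (v, 12, 14, 18, q, 8, q), (v, 12, 14, 18, q, 8, r), (v, 12, 14, 18, u, 28, n), (v, 12, 14, 18, u, 28, q), (v, 12, 14, 18, u, 28, r), (v, 27, 31, 8, q, 8, n), (v, 27, 31, 8, q, 8, q), (v, 27, 31, 8, q, 8, r), (v, 27, 31, 8, u, 28, n), (v, 27, 31, 8, u, 28, q), (v, 27, 31, 8, u, 28, r), (v, 34, 1, 1, q, 8, n), (v, 34, 1, 1, q, 8, q), (v, 34, 1, 1, q, 8, r), (v, 34, 1, 1, u, 28, n), (v, 34, 1, 1, u, 28, q), (v, 34, 1, 1, u, 28, r)}
π[C, E]: project onto (C, E) (34 duplicate(s) eliminated) → {(1, v), (15, v), (18, v), (2, v), (26, p), (26, v), (31, p), (8, v)}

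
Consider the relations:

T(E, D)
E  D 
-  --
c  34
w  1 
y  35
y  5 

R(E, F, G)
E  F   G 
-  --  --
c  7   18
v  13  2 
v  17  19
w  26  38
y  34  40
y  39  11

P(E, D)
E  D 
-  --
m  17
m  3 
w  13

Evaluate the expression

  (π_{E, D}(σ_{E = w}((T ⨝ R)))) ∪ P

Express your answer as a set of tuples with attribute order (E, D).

Natural join on E: {(c, 34, 7, 18), (w, 1, 26, 38), (y, 35, 34, 40), (y, 35, 39, 11), (y, 5, 34, 40), (y, 5, 39, 11)}
Filtering on E = w leaves {(w, 1, 26, 38)}.
π_{E, D} gives {(w, 1)}.
Taking the union: {(m, 17), (m, 3), (w, 1), (w, 13)}

{(m, 17), (m, 3), (w, 1), (w, 13)}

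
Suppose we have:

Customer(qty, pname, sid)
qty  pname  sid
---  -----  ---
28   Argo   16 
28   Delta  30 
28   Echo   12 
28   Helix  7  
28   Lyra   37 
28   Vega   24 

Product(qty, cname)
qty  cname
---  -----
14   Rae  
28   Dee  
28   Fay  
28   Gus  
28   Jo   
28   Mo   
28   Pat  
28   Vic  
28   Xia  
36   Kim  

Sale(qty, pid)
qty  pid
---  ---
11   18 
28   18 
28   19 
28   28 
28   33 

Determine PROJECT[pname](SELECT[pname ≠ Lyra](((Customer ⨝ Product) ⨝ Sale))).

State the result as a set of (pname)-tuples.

{Argo, Delta, Echo, Helix, Vega}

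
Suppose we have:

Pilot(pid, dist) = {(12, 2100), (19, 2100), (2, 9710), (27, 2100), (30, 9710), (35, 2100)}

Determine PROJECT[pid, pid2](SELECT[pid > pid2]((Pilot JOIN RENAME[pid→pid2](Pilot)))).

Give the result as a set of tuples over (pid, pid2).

{(19, 12), (27, 12), (27, 19), (30, 2), (35, 12), (35, 19), (35, 27)}

ρ[pid→pid2]: schema becomes (pid2, dist); tuples unchanged.
Pilot ⋈ RENAME[pid→pid2](Pilot) (natural join on dist): {(12, 2100, 12), (12, 2100, 19), (12, 2100, 27), (12, 2100, 35), (19, 2100, 12), (19, 2100, 19), (19, 2100, 27), (19, 2100, 35), (2, 9710, 2), (2, 9710, 30), (27, 2100, 12), (27, 2100, 19), (27, 2100, 27), (27, 2100, 35), (30, 9710, 2), (30, 9710, 30), (35, 2100, 12), (35, 2100, 19), (35, 2100, 27), (35, 2100, 35)}
Filtering on pid > pid2 leaves {(19, 2100, 12), (27, 2100, 12), (27, 2100, 19), (30, 9710, 2), (35, 2100, 12), (35, 2100, 19), (35, 2100, 27)}.
π[pid, pid2]: project onto (pid, pid2) → {(19, 12), (27, 12), (27, 19), (30, 2), (35, 12), (35, 19), (35, 27)}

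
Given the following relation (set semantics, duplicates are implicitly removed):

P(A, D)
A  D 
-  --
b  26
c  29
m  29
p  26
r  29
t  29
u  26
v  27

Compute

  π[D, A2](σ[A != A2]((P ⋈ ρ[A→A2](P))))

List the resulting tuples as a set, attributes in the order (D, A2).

{(26, b), (26, p), (26, u), (29, c), (29, m), (29, r), (29, t)}

ρ[A→A2]: schema becomes (A2, D); tuples unchanged.
Joining P and ρ[A→A2](P) on D yields {(b, 26, b), (b, 26, p), (b, 26, u), (c, 29, c), (c, 29, m), (c, 29, r), (c, 29, t), (m, 29, c), (m, 29, m), (m, 29, r), (m, 29, t), (p, 26, b), (p, 26, p), (p, 26, u), (r, 29, c), (r, 29, m), (r, 29, r), (r, 29, t), (t, 29, c), (t, 29, m), (t, 29, r), (t, 29, t), (u, 26, b), (u, 26, p), (u, 26, u), (v, 27, v)}.
σ[A != A2]: keep tuples satisfying A != A2 → {(b, 26, p), (b, 26, u), (c, 29, m), (c, 29, r), (c, 29, t), (m, 29, c), (m, 29, r), (m, 29, t), (p, 26, b), (p, 26, u), (r, 29, c), (r, 29, m), (r, 29, t), (t, 29, c), (t, 29, m), (t, 29, r), (u, 26, b), (u, 26, p)}
Keep only column(s) D, A2 (11 duplicate(s) eliminated): {(26, b), (26, p), (26, u), (29, c), (29, m), (29, r), (29, t)}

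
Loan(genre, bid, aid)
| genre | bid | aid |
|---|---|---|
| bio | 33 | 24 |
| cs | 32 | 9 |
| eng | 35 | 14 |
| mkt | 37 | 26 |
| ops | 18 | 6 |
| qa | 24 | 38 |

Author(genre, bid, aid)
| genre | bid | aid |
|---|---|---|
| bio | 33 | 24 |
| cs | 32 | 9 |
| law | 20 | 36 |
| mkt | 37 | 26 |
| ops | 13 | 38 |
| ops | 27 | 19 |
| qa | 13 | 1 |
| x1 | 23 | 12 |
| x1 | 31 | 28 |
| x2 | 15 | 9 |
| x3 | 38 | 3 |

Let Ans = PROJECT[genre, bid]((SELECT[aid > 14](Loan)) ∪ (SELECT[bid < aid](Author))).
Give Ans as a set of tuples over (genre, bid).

Filtering on aid > 14 leaves {(bio, 33, 24), (mkt, 37, 26), (qa, 24, 38)}.
Filtering on bid < aid leaves {(law, 20, 36), (ops, 13, 38)}.
Taking the union: {(bio, 33, 24), (law, 20, 36), (mkt, 37, 26), (ops, 13, 38), (qa, 24, 38)}
π[genre, bid]: project onto (genre, bid) → {(bio, 33), (law, 20), (mkt, 37), (ops, 13), (qa, 24)}

{(bio, 33), (law, 20), (mkt, 37), (ops, 13), (qa, 24)}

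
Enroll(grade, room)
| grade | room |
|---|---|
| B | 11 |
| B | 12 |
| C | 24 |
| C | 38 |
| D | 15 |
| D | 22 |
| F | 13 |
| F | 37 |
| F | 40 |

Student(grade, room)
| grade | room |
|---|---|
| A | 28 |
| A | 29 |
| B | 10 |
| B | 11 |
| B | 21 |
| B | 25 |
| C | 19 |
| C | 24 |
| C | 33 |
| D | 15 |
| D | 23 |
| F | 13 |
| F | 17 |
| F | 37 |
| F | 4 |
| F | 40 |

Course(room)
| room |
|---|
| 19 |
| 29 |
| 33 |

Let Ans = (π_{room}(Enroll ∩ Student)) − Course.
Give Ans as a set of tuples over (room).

{11, 13, 15, 24, 37, 40}

Intersection: {(B, 11), (B, 12), (C, 24), (C, 38), (D, 15), (D, 22), (F, 13), (F, 37), (F, 40)} with {(A, 28), (A, 29), (B, 10), (B, 11), (B, 21), (B, 25), (C, 19), (C, 24), (C, 33), (D, 15), (D, 23), (F, 13), (F, 17), (F, 37), (F, 4), (F, 40)} → {(B, 11), (C, 24), (D, 15), (F, 13), (F, 37), (F, 40)}
π_{room} gives {11, 13, 15, 24, 37, 40}.
Difference: {11, 13, 15, 24, 37, 40} with {19, 29, 33} → {11, 13, 15, 24, 37, 40}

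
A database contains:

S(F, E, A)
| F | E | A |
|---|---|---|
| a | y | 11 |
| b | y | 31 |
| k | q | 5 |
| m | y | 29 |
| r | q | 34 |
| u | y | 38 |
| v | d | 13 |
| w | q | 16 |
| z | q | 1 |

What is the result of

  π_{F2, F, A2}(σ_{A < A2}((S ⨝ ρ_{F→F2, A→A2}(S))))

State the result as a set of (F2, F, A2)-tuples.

{(b, a, 31), (b, m, 31), (k, z, 5), (m, a, 29), (r, k, 34), (r, w, 34), (r, z, 34), (u, a, 38), (u, b, 38), (u, m, 38), (w, k, 16), (w, z, 16)}

ρ[F→F2, A→A2]: schema becomes (F2, E, A2); tuples unchanged.
Joining S and ρ_{F→F2, A→A2}(S) on E yields {(a, y, 11, a, 11), (a, y, 11, b, 31), (a, y, 11, m, 29), (a, y, 11, u, 38), (b, y, 31, a, 11), (b, y, 31, b, 31), (b, y, 31, m, 29), (b, y, 31, u, 38), (k, q, 5, k, 5), (k, q, 5, r, 34), (k, q, 5, w, 16), (k, q, 5, z, 1), (m, y, 29, a, 11), (m, y, 29, b, 31), (m, y, 29, m, 29), (m, y, 29, u, 38), (r, q, 34, k, 5), (r, q, 34, r, 34), (r, q, 34, w, 16), (r, q, 34, z, 1), (u, y, 38, a, 11), (u, y, 38, b, 31), (u, y, 38, m, 29), (u, y, 38, u, 38), (v, d, 13, v, 13), (w, q, 16, k, 5), (w, q, 16, r, 34), (w, q, 16, w, 16), (w, q, 16, z, 1), (z, q, 1, k, 5), (z, q, 1, r, 34), (z, q, 1, w, 16), (z, q, 1, z, 1)}.
Apply σ_{A < A2}; surviving tuples: {(a, y, 11, b, 31), (a, y, 11, m, 29), (a, y, 11, u, 38), (b, y, 31, u, 38), (k, q, 5, r, 34), (k, q, 5, w, 16), (m, y, 29, b, 31), (m, y, 29, u, 38), (w, q, 16, r, 34), (z, q, 1, k, 5), (z, q, 1, r, 34), (z, q, 1, w, 16)}
π[F2, F, A2]: project onto (F2, F, A2) → {(b, a, 31), (b, m, 31), (k, z, 5), (m, a, 29), (r, k, 34), (r, w, 34), (r, z, 34), (u, a, 38), (u, b, 38), (u, m, 38), (w, k, 16), (w, z, 16)}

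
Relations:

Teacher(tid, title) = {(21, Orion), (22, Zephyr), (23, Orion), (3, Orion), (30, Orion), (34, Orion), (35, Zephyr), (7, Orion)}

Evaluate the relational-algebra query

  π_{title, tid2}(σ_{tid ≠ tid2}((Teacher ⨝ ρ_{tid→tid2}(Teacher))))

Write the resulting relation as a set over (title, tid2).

{(Orion, 21), (Orion, 23), (Orion, 3), (Orion, 30), (Orion, 34), (Orion, 7), (Zephyr, 22), (Zephyr, 35)}

ρ[tid→tid2]: schema becomes (tid2, title); tuples unchanged.
Teacher ⋈ ρ_{tid→tid2}(Teacher) (natural join on title): {(21, Orion, 21), (21, Orion, 23), (21, Orion, 3), (21, Orion, 30), (21, Orion, 34), (21, Orion, 7), (22, Zephyr, 22), (22, Zephyr, 35), (23, Orion, 21), (23, Orion, 23), (23, Orion, 3), (23, Orion, 30), (23, Orion, 34), (23, Orion, 7), (3, Orion, 21), (3, Orion, 23), (3, Orion, 3), (3, Orion, 30), (3, Orion, 34), (3, Orion, 7), (30, Orion, 21), (30, Orion, 23), (30, Orion, 3), (30, Orion, 30), (30, Orion, 34), (30, Orion, 7), (34, Orion, 21), (34, Orion, 23), (34, Orion, 3), (34, Orion, 30), (34, Orion, 34), (34, Orion, 7), (35, Zephyr, 22), (35, Zephyr, 35), (7, Orion, 21), (7, Orion, 23), (7, Orion, 3), (7, Orion, 30), (7, Orion, 34), (7, Orion, 7)}
Filtering on tid ≠ tid2 leaves {(21, Orion, 23), (21, Orion, 3), (21, Orion, 30), (21, Orion, 34), (21, Orion, 7), (22, Zephyr, 35), (23, Orion, 21), (23, Orion, 3), (23, Orion, 30), (23, Orion, 34), (23, Orion, 7), (3, Orion, 21), (3, Orion, 23), (3, Orion, 30), (3, Orion, 34), (3, Orion, 7), (30, Orion, 21), (30, Orion, 23), (30, Orion, 3), (30, Orion, 34), (30, Orion, 7), (34, Orion, 21), (34, Orion, 23), (34, Orion, 3), (34, Orion, 30), (34, Orion, 7), (35, Zephyr, 22), (7, Orion, 21), (7, Orion, 23), (7, Orion, 3), (7, Orion, 30), (7, Orion, 34)}.
π[title, tid2]: project onto (title, tid2) (24 duplicate(s) eliminated) → {(Orion, 21), (Orion, 23), (Orion, 3), (Orion, 30), (Orion, 34), (Orion, 7), (Zephyr, 22), (Zephyr, 35)}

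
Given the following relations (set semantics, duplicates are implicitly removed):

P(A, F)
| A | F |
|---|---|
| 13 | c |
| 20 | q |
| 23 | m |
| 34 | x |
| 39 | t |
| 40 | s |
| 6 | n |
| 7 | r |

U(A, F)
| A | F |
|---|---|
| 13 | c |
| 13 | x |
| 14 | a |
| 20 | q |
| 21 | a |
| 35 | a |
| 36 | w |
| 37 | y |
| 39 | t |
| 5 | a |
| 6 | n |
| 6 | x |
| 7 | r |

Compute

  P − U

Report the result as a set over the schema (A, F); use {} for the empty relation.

{(23, m), (34, x), (40, s)}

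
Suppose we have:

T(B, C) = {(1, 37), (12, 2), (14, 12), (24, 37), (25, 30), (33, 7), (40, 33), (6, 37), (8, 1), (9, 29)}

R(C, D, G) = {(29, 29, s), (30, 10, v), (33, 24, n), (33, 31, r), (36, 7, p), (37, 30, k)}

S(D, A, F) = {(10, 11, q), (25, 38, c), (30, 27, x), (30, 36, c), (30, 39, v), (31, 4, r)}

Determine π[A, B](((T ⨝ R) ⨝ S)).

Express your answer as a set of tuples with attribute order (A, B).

{(11, 25), (27, 1), (27, 24), (27, 6), (36, 1), (36, 24), (36, 6), (39, 1), (39, 24), (39, 6), (4, 40)}

Joining T and R on C yields {(1, 37, 30, k), (24, 37, 30, k), (25, 30, 10, v), (40, 33, 24, n), (40, 33, 31, r), (6, 37, 30, k), (9, 29, 29, s)}.
Joining (T ⨝ R) and S on D yields {(1, 37, 30, k, 27, x), (1, 37, 30, k, 36, c), (1, 37, 30, k, 39, v), (24, 37, 30, k, 27, x), (24, 37, 30, k, 36, c), (24, 37, 30, k, 39, v), (25, 30, 10, v, 11, q), (40, 33, 31, r, 4, r), (6, 37, 30, k, 27, x), (6, 37, 30, k, 36, c), (6, 37, 30, k, 39, v)}.
Keep only column(s) A, B: {(11, 25), (27, 1), (27, 24), (27, 6), (36, 1), (36, 24), (36, 6), (39, 1), (39, 24), (39, 6), (4, 40)}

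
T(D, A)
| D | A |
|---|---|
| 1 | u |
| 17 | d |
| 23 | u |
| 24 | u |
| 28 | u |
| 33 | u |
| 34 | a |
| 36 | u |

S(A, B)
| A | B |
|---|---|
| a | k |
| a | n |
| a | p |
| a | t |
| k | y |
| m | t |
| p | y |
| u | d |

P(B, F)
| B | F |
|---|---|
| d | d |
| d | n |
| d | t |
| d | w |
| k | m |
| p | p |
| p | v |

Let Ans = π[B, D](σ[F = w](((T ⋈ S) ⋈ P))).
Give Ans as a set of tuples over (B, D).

{(d, 1), (d, 23), (d, 24), (d, 28), (d, 33), (d, 36)}

Natural join on A: {(1, u, d), (23, u, d), (24, u, d), (28, u, d), (33, u, d), (34, a, k), (34, a, n), (34, a, p), (34, a, t), (36, u, d)}
Natural join on B: {(1, u, d, d), (1, u, d, n), (1, u, d, t), (1, u, d, w), (23, u, d, d), (23, u, d, n), (23, u, d, t), (23, u, d, w), (24, u, d, d), (24, u, d, n), (24, u, d, t), (24, u, d, w), (28, u, d, d), (28, u, d, n), (28, u, d, t), (28, u, d, w), (33, u, d, d), (33, u, d, n), (33, u, d, t), (33, u, d, w), (34, a, k, m), (34, a, p, p), (34, a, p, v), (36, u, d, d), (36, u, d, n), (36, u, d, t), (36, u, d, w)}
σ[F = w]: keep tuples satisfying F = w → {(1, u, d, w), (23, u, d, w), (24, u, d, w), (28, u, d, w), (33, u, d, w), (36, u, d, w)}
Projecting to B, D: {(d, 1), (d, 23), (d, 24), (d, 28), (d, 33), (d, 36)}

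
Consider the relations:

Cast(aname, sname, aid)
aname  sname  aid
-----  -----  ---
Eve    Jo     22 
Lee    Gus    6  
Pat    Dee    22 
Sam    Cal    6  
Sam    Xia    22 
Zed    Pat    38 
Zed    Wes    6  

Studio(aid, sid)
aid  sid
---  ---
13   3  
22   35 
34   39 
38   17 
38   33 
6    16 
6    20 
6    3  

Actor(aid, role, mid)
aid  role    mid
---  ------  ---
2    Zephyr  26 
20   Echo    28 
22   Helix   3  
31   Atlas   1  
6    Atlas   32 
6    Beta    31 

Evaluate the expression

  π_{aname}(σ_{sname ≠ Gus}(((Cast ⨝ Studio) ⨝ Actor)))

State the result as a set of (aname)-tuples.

{Eve, Pat, Sam, Zed}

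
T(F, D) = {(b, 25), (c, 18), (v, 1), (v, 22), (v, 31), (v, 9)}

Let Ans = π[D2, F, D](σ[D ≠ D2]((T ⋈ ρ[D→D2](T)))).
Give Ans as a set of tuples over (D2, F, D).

{(1, v, 22), (1, v, 31), (1, v, 9), (22, v, 1), (22, v, 31), (22, v, 9), (31, v, 1), (31, v, 22), (31, v, 9), (9, v, 1), (9, v, 22), (9, v, 31)}

ρ[D→D2]: schema becomes (F, D2); tuples unchanged.
Natural join on F: {(b, 25, 25), (c, 18, 18), (v, 1, 1), (v, 1, 22), (v, 1, 31), (v, 1, 9), (v, 22, 1), (v, 22, 22), (v, 22, 31), (v, 22, 9), (v, 31, 1), (v, 31, 22), (v, 31, 31), (v, 31, 9), (v, 9, 1), (v, 9, 22), (v, 9, 31), (v, 9, 9)}
Selection D ≠ D2: {(v, 1, 22), (v, 1, 31), (v, 1, 9), (v, 22, 1), (v, 22, 31), (v, 22, 9), (v, 31, 1), (v, 31, 22), (v, 31, 9), (v, 9, 1), (v, 9, 22), (v, 9, 31)}
Keep only column(s) D2, F, D: {(1, v, 22), (1, v, 31), (1, v, 9), (22, v, 1), (22, v, 31), (22, v, 9), (31, v, 1), (31, v, 22), (31, v, 9), (9, v, 1), (9, v, 22), (9, v, 31)}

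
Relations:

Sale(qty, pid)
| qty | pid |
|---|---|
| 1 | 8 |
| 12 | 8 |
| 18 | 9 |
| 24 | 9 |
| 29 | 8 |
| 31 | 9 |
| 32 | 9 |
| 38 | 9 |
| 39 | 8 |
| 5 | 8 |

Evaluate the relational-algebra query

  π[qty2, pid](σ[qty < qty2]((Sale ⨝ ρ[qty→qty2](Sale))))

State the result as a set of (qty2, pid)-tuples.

{(12, 8), (24, 9), (29, 8), (31, 9), (32, 9), (38, 9), (39, 8), (5, 8)}

ρ[qty→qty2]: schema becomes (qty2, pid); tuples unchanged.
Natural join on pid: {(1, 8, 1), (1, 8, 12), (1, 8, 29), (1, 8, 39), (1, 8, 5), (12, 8, 1), (12, 8, 12), (12, 8, 29), (12, 8, 39), (12, 8, 5), (18, 9, 18), (18, 9, 24), (18, 9, 31), (18, 9, 32), (18, 9, 38), (24, 9, 18), (24, 9, 24), (24, 9, 31), (24, 9, 32), (24, 9, 38), (29, 8, 1), (29, 8, 12), (29, 8, 29), (29, 8, 39), (29, 8, 5), (31, 9, 18), (31, 9, 24), (31, 9, 31), (31, 9, 32), (31, 9, 38), (32, 9, 18), (32, 9, 24), (32, 9, 31), (32, 9, 32), (32, 9, 38), (38, 9, 18), (38, 9, 24), (38, 9, 31), (38, 9, 32), (38, 9, 38), (39, 8, 1), (39, 8, 12), (39, 8, 29), (39, 8, 39), (39, 8, 5), (5, 8, 1), (5, 8, 12), (5, 8, 29), (5, 8, 39), (5, 8, 5)}
Selection qty < qty2: {(1, 8, 12), (1, 8, 29), (1, 8, 39), (1, 8, 5), (12, 8, 29), (12, 8, 39), (18, 9, 24), (18, 9, 31), (18, 9, 32), (18, 9, 38), (24, 9, 31), (24, 9, 32), (24, 9, 38), (29, 8, 39), (31, 9, 32), (31, 9, 38), (32, 9, 38), (5, 8, 12), (5, 8, 29), (5, 8, 39)}
Projecting to qty2, pid (12 duplicate(s) eliminated): {(12, 8), (24, 9), (29, 8), (31, 9), (32, 9), (38, 9), (39, 8), (5, 8)}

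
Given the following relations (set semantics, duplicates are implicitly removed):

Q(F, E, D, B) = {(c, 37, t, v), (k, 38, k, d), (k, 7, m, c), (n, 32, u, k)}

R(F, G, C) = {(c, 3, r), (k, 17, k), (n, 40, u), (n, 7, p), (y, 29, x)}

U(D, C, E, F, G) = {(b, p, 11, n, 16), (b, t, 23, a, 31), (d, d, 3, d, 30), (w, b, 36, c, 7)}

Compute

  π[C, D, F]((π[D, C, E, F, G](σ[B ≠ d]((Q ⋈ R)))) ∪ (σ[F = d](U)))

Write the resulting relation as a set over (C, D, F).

{(d, d, d), (k, m, k), (p, u, n), (r, t, c), (u, u, n)}

Joining Q and R on F yields {(c, 37, t, v, 3, r), (k, 38, k, d, 17, k), (k, 7, m, c, 17, k), (n, 32, u, k, 40, u), (n, 32, u, k, 7, p)}.
Apply σ_{B ≠ d}; surviving tuples: {(c, 37, t, v, 3, r), (k, 7, m, c, 17, k), (n, 32, u, k, 40, u), (n, 32, u, k, 7, p)}
π_{D, C, E, F, G} gives {(m, k, 7, k, 17), (t, r, 37, c, 3), (u, p, 32, n, 7), (u, u, 32, n, 40)}.
Apply σ_{F = d}; surviving tuples: {(d, d, 3, d, 30)}
Set union of the two operands is {(d, d, 3, d, 30), (m, k, 7, k, 17), (t, r, 37, c, 3), (u, p, 32, n, 7), (u, u, 32, n, 40)}.
π_{C, D, F} gives {(d, d, d), (k, m, k), (p, u, n), (r, t, c), (u, u, n)}.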